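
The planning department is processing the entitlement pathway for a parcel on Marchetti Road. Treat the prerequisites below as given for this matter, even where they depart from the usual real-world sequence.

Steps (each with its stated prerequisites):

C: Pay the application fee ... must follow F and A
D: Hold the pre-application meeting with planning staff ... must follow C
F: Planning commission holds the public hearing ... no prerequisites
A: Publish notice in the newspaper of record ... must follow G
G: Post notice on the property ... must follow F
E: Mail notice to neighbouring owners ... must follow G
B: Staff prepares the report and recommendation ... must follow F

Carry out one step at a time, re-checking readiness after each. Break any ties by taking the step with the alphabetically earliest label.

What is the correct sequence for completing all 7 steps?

Only F has no prerequisites, so it is first.
Now B and G have their prerequisites met. B has the earlier label, so B next.
G is the only step now ready → G.
Now A and E have their prerequisites met. A has the earlier label, so A next.
Now C and E have their prerequisites met. C has the earlier label, so C next.
D and E are both available; D has the earlier label → D.
Next only E has its prerequisites met → E.

F, B, G, A, C, D, E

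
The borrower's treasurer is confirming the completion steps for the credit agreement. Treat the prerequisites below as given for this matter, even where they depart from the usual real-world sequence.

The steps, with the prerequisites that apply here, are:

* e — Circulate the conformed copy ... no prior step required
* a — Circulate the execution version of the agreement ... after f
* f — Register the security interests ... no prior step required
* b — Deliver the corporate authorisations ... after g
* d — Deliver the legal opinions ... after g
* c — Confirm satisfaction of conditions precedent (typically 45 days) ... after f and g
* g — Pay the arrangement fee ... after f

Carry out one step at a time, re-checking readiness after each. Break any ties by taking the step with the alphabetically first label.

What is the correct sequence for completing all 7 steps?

e, f, a, g, b, c, d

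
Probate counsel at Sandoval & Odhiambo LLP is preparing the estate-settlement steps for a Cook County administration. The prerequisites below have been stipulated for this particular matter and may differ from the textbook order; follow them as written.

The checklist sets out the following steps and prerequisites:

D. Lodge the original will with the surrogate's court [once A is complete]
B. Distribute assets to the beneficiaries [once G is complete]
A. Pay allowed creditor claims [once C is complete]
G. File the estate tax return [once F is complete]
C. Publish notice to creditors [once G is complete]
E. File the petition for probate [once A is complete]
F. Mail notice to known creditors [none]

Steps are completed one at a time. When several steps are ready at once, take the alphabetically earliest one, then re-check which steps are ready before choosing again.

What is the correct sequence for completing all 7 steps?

F, G, B, C, A, D, E

F has no prerequisites → F first.
G is the only step now ready → G.
Ready: B and C. B has the earlier label → B.
C needed G, now all done → C.
That leaves A as the only ready step → A.
D and E are both available; D has the earlier label → D.
E is the only step now ready → E.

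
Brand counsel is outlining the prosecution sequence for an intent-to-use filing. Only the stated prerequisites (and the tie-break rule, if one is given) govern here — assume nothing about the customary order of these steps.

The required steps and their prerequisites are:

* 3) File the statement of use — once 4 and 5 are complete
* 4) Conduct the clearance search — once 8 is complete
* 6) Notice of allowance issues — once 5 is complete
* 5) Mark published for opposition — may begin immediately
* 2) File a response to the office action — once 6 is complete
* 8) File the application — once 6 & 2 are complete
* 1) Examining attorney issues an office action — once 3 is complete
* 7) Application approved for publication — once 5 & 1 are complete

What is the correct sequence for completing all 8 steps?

Only 5 has no prerequisites, so it is first.
6 is the only step now ready → 6.
2 is the only step now ready → 2.
Next only 8 has its prerequisites met → 8.
4 needed 8, now all done → 4.
3 needed 4 and 5, now all done → 3.
1 needed 3, now all done → 1.
That leaves 7 as the only ready step → 7.

5 6 2 8 4 3 1 7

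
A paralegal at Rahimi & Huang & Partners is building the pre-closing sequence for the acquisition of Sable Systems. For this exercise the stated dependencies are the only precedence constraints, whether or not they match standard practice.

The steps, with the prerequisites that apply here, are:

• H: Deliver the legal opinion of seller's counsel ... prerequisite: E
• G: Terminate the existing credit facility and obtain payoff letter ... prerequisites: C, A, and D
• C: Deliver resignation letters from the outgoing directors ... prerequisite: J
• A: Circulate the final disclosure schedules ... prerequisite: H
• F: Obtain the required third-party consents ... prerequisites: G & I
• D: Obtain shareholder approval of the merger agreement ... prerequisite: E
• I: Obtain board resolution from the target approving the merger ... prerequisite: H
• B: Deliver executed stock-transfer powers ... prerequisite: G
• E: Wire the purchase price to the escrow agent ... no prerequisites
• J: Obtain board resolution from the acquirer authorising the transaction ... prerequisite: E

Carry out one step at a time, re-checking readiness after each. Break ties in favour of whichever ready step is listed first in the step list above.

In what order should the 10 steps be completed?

E, H, A, D, I, J, C, G, F, B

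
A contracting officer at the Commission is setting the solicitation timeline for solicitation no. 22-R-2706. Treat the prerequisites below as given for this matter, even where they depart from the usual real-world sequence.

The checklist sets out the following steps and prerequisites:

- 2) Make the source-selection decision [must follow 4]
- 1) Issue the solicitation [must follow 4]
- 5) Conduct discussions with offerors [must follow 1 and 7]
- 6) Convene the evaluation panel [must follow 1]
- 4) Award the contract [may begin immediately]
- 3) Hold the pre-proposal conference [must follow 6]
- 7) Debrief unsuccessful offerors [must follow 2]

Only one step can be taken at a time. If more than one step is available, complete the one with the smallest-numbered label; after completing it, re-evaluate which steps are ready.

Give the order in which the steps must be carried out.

4, 1, 2, 6, 3, 7, 5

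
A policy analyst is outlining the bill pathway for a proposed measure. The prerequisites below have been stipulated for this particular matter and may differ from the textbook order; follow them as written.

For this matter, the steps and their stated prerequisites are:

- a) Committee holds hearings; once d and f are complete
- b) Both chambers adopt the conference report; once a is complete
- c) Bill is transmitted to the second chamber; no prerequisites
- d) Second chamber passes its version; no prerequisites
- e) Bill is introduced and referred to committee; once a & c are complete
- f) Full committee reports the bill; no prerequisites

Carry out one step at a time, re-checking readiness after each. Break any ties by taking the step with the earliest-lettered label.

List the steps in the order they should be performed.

c, d, f, a, b, e

Nothing is required for c, d and f. c has the earlier label → c first.
d and f are both available; d has the earlier label → d.
Next only f has its prerequisites met → f.
That leaves a as the only ready step → a.
Ready: b and e. b has the earlier label → b.
e needed a and c, now all done → e.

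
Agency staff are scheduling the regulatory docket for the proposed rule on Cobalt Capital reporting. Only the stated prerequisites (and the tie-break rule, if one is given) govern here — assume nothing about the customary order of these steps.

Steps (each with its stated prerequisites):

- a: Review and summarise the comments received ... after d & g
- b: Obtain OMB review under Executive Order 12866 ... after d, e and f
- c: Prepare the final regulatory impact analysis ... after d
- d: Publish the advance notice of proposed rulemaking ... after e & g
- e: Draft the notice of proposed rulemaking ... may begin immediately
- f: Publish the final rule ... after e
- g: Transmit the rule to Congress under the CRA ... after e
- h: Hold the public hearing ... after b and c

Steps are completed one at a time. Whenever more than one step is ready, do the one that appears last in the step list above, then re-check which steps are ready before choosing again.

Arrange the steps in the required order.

Only e has no prerequisites, so it is first.
Ready: g and f. g is listed later → g.
d now also ready, so the ready set is {f, d}; f is listed later → f.
Next only d has its prerequisites met → d.
Ready: c, b and a. c is listed later → c.
Now b and a have their prerequisites met. b is listed later, so b next.
h and a are both available; h is listed later → h.
Next only a has its prerequisites met → a.

e g f d c b h a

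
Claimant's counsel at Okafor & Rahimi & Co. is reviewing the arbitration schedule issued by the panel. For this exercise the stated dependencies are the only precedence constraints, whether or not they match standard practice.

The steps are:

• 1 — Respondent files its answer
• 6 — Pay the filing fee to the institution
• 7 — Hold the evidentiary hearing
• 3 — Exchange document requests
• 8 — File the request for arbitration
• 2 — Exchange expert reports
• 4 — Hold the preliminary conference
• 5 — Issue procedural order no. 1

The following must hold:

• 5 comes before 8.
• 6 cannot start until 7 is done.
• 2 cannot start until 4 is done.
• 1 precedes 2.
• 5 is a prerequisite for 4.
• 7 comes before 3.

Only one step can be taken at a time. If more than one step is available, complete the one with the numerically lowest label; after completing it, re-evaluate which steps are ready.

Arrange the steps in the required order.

1, 5 and 7 have no prerequisites; 1 has the earlier label, so 1 is first.
Ready: 5 and 7. 5 has the earlier label → 5.
4 and 8 now also ready, so the ready set is {4, 7, 8}; 4 has the earlier label → 4.
2 now also ready, so the ready set is {2, 7, 8}; 2 has the earlier label → 2.
Ready: 7 and 8. 7 has the earlier label → 7.
3 and 6 now also ready, so the ready set is {3, 6, 8}; 3 has the earlier label → 3.
Now 6 and 8 have their prerequisites met. 6 has the earlier label, so 6 next.
That leaves 8 as the only ready step → 8.

1, 5, 4, 2, 7, 3, 6, 8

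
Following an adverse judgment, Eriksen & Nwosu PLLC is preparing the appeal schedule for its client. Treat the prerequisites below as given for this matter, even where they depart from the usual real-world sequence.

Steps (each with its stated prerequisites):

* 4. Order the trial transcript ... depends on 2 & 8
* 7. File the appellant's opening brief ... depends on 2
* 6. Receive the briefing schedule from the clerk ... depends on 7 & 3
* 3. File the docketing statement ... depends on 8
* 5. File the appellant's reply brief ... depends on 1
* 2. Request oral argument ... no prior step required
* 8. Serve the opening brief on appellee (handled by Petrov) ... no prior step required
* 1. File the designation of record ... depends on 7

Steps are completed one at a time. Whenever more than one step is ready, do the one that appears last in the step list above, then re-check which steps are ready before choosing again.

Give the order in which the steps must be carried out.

Nothing is required for 8 and 2. 8 is listed later → 8 first.
2 and 3 are both available; 2 is listed later → 2.
Now 3, 7 and 4 have their prerequisites met. 3 is listed later, so 3 next.
Ready: 7 and 4. 7 is listed later → 7.
Now 1, 6 and 4 have their prerequisites met. 1 is listed later, so 1 next.
Ready: 5, 6 and 4. 5 is listed later → 5.
6 and 4 are both available; 6 is listed later → 6.
4 needed 8 and 2, now all done → 4.

8 2 3 7 1 5 6 4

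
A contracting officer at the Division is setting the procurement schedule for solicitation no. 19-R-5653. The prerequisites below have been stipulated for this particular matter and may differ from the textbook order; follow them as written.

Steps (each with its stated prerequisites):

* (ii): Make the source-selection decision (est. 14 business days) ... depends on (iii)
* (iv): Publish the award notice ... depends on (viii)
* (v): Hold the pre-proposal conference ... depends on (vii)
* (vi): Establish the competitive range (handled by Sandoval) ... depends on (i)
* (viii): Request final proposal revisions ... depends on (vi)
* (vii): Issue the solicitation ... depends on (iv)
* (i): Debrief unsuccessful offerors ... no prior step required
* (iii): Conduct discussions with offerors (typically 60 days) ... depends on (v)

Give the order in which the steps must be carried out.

(i) → (vi) → (viii) → (iv) → (vii) → (v) → (iii) → (ii)

(i) has no prerequisites → (i) first.
That leaves (vi) as the only ready step → (vi).
(viii) needed (vi), now all done → (viii).
(iv) needed (viii), now all done → (iv).
(vii) needed (iv), now all done → (vii).
(v) needed (vii), now all done → (v).
Next only (iii) has its prerequisites met → (iii).
Next only (ii) has its prerequisites met → (ii).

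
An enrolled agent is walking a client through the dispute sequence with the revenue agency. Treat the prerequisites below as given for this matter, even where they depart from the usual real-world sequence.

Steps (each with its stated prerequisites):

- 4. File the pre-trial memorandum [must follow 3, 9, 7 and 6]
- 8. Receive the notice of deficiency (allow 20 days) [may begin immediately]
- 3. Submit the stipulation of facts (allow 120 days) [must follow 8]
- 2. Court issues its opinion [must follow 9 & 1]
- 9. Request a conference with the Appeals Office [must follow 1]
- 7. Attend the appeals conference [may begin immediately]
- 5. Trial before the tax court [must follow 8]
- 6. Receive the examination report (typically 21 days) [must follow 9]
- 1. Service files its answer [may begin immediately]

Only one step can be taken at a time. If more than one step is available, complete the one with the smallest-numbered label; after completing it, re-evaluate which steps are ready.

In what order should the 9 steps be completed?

1 → 7 → 8 → 3 → 5 → 9 → 2 → 6 → 4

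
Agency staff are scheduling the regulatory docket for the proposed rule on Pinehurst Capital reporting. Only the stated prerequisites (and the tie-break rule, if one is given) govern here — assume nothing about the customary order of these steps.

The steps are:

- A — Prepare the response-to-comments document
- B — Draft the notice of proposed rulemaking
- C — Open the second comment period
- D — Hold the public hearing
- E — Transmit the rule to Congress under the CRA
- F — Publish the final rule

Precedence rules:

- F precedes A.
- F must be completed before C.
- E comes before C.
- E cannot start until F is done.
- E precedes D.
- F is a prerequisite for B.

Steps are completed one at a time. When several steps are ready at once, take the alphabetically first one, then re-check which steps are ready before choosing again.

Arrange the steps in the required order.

F has no prerequisites → F first.
A, B and E are all available; A has the earlier label → A.
B and E are both available; B has the earlier label → B.
Next only E has its prerequisites met → E.
Ready: C and D. C has the earlier label → C.
That leaves D as the only ready step → D.

F A B E C D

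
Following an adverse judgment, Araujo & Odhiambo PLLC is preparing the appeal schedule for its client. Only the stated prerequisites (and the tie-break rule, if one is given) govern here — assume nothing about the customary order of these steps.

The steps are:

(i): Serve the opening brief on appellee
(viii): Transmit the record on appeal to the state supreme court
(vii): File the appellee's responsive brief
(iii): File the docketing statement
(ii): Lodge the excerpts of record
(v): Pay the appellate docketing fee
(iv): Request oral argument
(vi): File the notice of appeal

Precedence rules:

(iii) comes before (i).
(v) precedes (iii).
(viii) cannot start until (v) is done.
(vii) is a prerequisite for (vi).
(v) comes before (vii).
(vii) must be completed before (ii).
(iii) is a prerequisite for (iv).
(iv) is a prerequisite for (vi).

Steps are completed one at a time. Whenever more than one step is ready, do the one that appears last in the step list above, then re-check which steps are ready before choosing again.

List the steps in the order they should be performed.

(v) (iii) (iv) (vii) (vi) (ii) (viii) (i)

Only (v) has no prerequisites, so it is first.
Ready: (iii), (vii) and (viii). (iii) is listed later → (iii).
Ready: (iv), (vii), (viii) and (i). (iv) is listed later → (iv).
Now (vii), (viii) and (i) have their prerequisites met. (vii) is listed later, so (vii) next.
(vi), (ii), (viii) and (i) are all available; (vi) is listed later → (vi).
(ii), (viii) and (i) are all available; (ii) is listed later → (ii).
Now (viii) and (i) have their prerequisites met. (viii) is listed later, so (viii) next.
Next only (i) has its prerequisites met → (i).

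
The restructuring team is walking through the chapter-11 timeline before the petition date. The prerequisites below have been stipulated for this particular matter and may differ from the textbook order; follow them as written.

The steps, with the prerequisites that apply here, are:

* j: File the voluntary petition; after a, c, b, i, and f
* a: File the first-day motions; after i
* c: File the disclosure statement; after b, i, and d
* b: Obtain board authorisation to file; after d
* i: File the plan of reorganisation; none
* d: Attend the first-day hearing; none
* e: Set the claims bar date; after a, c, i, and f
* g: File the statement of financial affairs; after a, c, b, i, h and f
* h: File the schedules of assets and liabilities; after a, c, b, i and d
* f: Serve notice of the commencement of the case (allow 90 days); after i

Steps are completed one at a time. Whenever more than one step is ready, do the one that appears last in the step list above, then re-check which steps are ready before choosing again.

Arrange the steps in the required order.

Nothing is required for d and i. d is listed later → d first.
i and b are both available; i is listed later → i.
Now f, b and a have their prerequisites met. f is listed later, so f next.
b and a are both available; b is listed later → b.
Now c and a have their prerequisites met. c is listed later, so c next.
a is the only step now ready → a.
Now h, e and j have their prerequisites met. h is listed later, so h next.
Ready: g, e and j. g is listed later → g.
e and j are both available; e is listed later → e.
j is the only step now ready → j.

d, i, f, b, c, a, h, g, e, j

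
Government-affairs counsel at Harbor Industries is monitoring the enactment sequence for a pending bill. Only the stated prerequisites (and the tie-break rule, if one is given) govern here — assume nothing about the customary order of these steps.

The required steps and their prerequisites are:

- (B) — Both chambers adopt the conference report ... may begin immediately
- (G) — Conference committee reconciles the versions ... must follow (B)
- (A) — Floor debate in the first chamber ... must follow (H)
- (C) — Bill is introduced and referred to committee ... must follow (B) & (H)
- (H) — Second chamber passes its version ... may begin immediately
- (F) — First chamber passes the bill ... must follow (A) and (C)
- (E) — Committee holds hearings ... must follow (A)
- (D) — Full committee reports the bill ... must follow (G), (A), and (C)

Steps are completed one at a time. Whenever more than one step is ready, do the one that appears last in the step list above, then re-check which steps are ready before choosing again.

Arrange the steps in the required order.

(H) (A) (E) (B) (C) (F) (G) (D)

Nothing is required for (H) and (B). (H) is listed later → (H) first.
(A) and (B) are both available; (A) is listed later → (A).
(E) now also ready, so the ready set is {(E), (B)}; (E) is listed later → (E).
(B) is the only step now ready → (B).
Now (C) and (G) have their prerequisites met. (C) is listed later, so (C) next.
(F) and (G) are both available; (F) is listed later → (F).
(G) is the only step now ready → (G).
Next only (D) has its prerequisites met → (D).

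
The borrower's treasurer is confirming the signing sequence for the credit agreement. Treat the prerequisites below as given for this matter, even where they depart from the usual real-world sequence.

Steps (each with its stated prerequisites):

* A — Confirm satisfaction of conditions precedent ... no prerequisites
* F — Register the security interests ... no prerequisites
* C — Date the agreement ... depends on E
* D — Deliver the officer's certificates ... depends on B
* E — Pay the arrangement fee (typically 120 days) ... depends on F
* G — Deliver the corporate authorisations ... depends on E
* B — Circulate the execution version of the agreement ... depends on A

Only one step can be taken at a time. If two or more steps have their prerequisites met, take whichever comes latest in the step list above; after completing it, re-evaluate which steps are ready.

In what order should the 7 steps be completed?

F and A have no prerequisites; F is listed later, so F is first.
E now also ready, so the ready set is {E, A}; E is listed later → E.
Ready: G, C and A. G is listed later → G.
Now C and A have their prerequisites met. C is listed later, so C next.
Next only A has its prerequisites met → A.
B is the only step now ready → B.
D is the only step now ready → D.

F E G C A B D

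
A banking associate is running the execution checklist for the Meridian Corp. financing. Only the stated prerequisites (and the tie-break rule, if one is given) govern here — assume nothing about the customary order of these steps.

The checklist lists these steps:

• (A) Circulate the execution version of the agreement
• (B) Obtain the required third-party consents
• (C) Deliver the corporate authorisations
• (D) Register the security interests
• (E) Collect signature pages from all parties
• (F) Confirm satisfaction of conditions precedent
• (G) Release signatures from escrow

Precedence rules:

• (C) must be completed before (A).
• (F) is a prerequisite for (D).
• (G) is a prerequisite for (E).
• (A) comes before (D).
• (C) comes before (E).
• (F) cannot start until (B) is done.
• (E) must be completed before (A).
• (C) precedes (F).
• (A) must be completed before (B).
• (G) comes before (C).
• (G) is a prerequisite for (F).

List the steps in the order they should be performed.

(G) is the only step with nothing outstanding, so it goes first.
(C) is the only step now ready → (C).
Next only (E) has its prerequisites met → (E).
That leaves (A) as the only ready step → (A).
(B) needed (A), now all done → (B).
(F) needed (B), (C) and (G), now all done → (F).
That leaves (D) as the only ready step → (D).

(G) (C) (E) (A) (B) (F) (D)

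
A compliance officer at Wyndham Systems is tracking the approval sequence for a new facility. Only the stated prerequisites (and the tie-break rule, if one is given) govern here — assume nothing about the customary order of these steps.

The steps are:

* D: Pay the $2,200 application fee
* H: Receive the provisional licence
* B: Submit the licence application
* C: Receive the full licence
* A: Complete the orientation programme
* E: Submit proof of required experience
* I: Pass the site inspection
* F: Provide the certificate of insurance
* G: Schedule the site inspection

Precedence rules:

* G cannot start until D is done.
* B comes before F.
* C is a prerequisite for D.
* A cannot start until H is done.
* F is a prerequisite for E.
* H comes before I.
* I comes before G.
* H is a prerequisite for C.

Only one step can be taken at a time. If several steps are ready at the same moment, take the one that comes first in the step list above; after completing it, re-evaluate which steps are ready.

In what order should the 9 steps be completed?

H and B have no prerequisites; H is listed earlier, so H is first.
Now B, C, A and I have their prerequisites met. B is listed earlier, so B next.
Ready: C, A, I and F. C is listed earlier → C.
D now also ready, so the ready set is {D, A, I, F}; D is listed earlier → D.
A, I and F are all available; A is listed earlier → A.
Now I and F have their prerequisites met. I is listed earlier, so I next.
F and G are both available; F is listed earlier → F.
E now also ready, so the ready set is {E, G}; E is listed earlier → E.
G needed D and I, now all done → G.

H, B, C, D, A, I, F, E, G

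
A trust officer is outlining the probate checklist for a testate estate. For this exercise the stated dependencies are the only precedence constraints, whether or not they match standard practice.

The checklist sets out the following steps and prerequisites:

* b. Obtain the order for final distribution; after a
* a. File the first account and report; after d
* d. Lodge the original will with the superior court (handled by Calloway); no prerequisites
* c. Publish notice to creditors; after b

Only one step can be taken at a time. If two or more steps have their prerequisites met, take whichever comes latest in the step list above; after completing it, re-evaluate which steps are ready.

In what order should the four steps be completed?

d, a, b, c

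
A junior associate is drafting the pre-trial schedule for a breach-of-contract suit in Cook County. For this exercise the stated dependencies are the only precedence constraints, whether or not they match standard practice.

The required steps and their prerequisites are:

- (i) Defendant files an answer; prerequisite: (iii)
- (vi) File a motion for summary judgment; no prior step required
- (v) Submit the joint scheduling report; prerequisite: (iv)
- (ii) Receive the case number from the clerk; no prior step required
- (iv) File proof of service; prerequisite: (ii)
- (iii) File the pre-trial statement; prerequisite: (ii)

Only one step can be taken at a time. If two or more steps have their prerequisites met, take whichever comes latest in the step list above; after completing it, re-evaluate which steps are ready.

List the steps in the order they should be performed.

(ii), (iii), (iv), (v), (vi), (i)

Nothing is required for (ii) and (vi). (ii) is listed later → (ii) first.
Ready: (iii), (iv) and (vi). (iii) is listed later → (iii).
Now (iv), (vi) and (i) have their prerequisites met. (iv) is listed later, so (iv) next.
(v) now also ready, so the ready set is {(v), (vi), (i)}; (v) is listed later → (v).
Ready: (vi) and (i). (vi) is listed later → (vi).
(i) is the only step now ready → (i).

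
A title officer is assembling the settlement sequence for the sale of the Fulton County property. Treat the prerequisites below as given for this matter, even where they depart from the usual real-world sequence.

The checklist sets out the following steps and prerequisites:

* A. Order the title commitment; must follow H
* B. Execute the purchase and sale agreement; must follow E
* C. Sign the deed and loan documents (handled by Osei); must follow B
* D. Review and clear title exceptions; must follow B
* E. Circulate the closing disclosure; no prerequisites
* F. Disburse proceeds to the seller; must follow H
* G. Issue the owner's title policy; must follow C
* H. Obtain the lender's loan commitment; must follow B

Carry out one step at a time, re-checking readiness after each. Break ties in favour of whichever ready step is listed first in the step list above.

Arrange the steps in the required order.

Only E has no prerequisites, so it is first.
B needed E, now all done → B.
C, D and H are all available; C is listed earlier → C.
G now also ready, so the ready set is {D, G, H}; D is listed earlier → D.
G and H are both available; G is listed earlier → G.
That leaves H as the only ready step → H.
Now A and F have their prerequisites met. A is listed earlier, so A next.
That leaves F as the only ready step → F.

E → B → C → D → G → H → A → F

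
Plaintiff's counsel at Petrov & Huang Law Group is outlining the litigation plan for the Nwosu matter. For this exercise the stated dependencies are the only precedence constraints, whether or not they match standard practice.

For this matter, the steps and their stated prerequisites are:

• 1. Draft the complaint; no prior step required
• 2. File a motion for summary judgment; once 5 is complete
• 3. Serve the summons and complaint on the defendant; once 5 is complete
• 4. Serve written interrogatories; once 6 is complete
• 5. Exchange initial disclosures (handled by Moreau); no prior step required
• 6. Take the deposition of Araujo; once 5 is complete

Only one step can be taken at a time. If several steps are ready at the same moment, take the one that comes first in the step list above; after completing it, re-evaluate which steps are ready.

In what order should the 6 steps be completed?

1 and 5 have no prerequisites; 1 is listed earlier, so 1 is first.
Next only 5 has its prerequisites met → 5.
2, 3 and 6 are all available; 2 is listed earlier → 2.
Now 3 and 6 have their prerequisites met. 3 is listed earlier, so 3 next.
6 needed 5, now all done → 6.
That leaves 4 as the only ready step → 4.

1 5 2 3 6 4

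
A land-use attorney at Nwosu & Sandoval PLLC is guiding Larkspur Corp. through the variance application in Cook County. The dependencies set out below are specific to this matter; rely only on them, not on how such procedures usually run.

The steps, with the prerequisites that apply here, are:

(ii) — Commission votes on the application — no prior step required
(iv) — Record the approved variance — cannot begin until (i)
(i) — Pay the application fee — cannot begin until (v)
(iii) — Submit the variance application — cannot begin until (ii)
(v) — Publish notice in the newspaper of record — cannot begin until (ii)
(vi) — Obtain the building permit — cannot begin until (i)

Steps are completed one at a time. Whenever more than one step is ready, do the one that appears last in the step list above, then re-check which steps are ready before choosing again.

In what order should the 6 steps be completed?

(ii) → (v) → (iii) → (i) → (vi) → (iv)

Only (ii) has no prerequisites, so it is first.
Now (v) and (iii) have their prerequisites met. (v) is listed later, so (v) next.
(iii) and (i) are both available; (iii) is listed later → (iii).
(i) needed (v), now all done → (i).
Ready: (vi) and (iv). (vi) is listed later → (vi).
Next only (iv) has its prerequisites met → (iv).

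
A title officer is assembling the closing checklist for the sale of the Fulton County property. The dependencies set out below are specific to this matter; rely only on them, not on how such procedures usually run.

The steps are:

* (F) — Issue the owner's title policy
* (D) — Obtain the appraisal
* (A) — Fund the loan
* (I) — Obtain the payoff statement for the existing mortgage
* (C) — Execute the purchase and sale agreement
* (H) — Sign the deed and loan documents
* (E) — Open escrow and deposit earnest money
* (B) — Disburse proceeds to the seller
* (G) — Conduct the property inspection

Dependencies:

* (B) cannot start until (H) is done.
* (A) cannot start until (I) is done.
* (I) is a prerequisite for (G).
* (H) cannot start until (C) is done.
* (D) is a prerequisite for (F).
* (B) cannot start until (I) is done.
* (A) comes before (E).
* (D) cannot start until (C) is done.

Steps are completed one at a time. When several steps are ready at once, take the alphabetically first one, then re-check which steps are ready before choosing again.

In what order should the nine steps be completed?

(C), (D), (F), (H), (I), (A), (B), (E), (G)

Nothing is required for (C) and (I). (C) has the earlier label → (C) first.
(D), (H) and (I) are all available; (D) has the earlier label → (D).
(F) now also ready, so the ready set is {(F), (H), (I)}; (F) has the earlier label → (F).
(H) and (I) are both available; (H) has the earlier label → (H).
That leaves (I) as the only ready step → (I).
Now (A), (B) and (G) have their prerequisites met. (A) has the earlier label, so (A) next.
(B), (E) and (G) are all available; (B) has the earlier label → (B).
Ready: (E) and (G). (E) has the earlier label → (E).
Next only (G) has its prerequisites met → (G).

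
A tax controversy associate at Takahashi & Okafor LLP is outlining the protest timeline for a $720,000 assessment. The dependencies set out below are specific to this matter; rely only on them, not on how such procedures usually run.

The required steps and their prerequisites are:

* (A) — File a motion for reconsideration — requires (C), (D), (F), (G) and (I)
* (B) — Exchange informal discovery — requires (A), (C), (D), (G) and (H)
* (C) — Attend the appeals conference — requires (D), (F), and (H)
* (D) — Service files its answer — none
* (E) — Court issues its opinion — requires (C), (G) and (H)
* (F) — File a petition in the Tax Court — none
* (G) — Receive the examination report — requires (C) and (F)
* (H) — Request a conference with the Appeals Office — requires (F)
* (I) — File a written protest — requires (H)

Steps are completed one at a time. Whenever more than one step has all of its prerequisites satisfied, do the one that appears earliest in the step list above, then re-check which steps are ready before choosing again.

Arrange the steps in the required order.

(D) (F) (H) (C) (G) (E) (I) (A) (B)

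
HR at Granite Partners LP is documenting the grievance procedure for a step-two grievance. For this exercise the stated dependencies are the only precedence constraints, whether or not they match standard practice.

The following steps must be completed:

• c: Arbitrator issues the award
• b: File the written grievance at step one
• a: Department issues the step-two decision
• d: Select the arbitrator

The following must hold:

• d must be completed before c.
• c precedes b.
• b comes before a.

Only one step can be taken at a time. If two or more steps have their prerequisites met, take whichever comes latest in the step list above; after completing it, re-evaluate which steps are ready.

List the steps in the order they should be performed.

d c b a

d has no prerequisites → d first.
c is the only step now ready → c.
b is the only step now ready → b.
That leaves a as the only ready step → a.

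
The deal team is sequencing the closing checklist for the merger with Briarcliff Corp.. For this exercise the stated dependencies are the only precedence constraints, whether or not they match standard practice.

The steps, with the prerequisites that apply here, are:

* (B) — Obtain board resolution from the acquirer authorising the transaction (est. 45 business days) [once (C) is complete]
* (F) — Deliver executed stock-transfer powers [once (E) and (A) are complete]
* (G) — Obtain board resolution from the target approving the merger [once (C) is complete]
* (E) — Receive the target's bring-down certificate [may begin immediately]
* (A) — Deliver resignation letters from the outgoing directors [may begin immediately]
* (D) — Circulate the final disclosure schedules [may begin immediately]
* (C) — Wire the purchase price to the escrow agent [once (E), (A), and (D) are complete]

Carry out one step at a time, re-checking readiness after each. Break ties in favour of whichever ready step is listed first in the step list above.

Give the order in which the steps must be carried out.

(E), (A), (F), (D), (C), (B), (G)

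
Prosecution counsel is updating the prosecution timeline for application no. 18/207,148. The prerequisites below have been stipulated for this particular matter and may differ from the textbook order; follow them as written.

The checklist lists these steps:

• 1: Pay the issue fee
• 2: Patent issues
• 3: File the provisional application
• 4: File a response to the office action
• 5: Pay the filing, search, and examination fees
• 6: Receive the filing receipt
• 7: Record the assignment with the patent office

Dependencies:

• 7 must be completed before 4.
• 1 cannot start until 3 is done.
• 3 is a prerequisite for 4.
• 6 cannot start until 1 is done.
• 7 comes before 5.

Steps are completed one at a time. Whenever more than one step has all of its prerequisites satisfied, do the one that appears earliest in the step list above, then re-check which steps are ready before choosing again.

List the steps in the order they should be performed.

2 3 1 6 7 4 5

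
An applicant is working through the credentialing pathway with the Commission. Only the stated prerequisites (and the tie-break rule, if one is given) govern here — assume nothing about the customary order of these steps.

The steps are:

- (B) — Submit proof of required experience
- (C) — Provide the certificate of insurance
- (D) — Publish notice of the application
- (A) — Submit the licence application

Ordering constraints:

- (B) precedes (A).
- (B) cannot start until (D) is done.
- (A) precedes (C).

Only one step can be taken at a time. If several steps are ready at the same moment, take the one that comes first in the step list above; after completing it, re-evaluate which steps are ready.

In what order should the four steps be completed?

(D), (B), (A), (C)

(D) has no prerequisites → (D) first.
(B) is the only step now ready → (B).
Next only (A) has its prerequisites met → (A).
(C) is the only step now ready → (C).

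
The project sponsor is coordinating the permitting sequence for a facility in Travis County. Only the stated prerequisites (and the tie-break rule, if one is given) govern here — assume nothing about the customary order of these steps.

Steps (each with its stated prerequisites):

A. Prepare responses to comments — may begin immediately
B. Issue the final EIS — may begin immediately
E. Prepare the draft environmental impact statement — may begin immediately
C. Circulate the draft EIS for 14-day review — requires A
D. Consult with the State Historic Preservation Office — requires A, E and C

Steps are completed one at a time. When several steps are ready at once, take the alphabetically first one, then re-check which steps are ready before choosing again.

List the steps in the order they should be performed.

Nothing is required for A, B and E. A has the earlier label → A first.
C now also ready, so the ready set is {B, C, E}; B has the earlier label → B.
Ready: C and E. C has the earlier label → C.
E is the only step now ready → E.
D is the only step now ready → D.

A, B, C, E, D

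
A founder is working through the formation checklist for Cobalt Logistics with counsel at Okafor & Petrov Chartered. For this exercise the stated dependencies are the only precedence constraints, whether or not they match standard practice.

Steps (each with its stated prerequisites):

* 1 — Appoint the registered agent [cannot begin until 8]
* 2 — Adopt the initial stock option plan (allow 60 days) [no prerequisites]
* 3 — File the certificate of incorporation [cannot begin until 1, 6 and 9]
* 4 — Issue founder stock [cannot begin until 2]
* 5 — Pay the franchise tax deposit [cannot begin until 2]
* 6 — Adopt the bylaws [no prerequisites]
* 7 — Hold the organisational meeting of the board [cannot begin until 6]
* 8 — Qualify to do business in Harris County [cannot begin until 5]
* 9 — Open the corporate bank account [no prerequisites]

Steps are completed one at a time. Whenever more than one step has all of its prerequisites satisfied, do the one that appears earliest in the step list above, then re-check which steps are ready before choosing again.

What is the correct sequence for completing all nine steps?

2 4 5 6 7 8 1 9 3

Nothing is required for 2, 6 and 9. 2 is listed earlier → 2 first.
Ready: 4, 5, 6 and 9. 4 is listed earlier → 4.
Now 5, 6 and 9 have their prerequisites met. 5 is listed earlier, so 5 next.
8 now also ready, so the ready set is {6, 8, 9}; 6 is listed earlier → 6.
7, 8 and 9 are all available; 7 is listed earlier → 7.
8 and 9 are both available; 8 is listed earlier → 8.
Now 1 and 9 have their prerequisites met. 1 is listed earlier, so 1 next.
9 is the only step now ready → 9.
3 is the only step now ready → 3.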